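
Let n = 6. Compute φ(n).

First factor: 6 = 2 * 3.
φ(6) = 6 · (1 − 1/2) · (1 − 1/3)
       = 6 · 2/6 = 2.

2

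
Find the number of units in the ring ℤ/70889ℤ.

51840

First factor: 70889 = 7 · 13 · 19 · 41.
φ(7) = 7 − 1 = 6.
φ(13) = 13 − 1 = 12.
φ(19) = 19 − 1 = 18.
φ(41) = 41 − 1 = 40.
Multiply: 6 · 12 · 18 · 40 = 51840.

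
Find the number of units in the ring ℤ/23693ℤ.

21168

First factor: 23693 = 19 · 29 · 43.
φ(19) = 19 − 1 = 18.
φ(29) = 29 − 1 = 28.
φ(43) = 43 − 1 = 42.
φ(23693) = 18 × 28 × 42 = 21168.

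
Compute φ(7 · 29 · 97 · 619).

φ(7) = 7 − 1 = 6.
φ(29) = 29 − 1 = 28.
φ(97) = 97 − 1 = 96.
φ(619) = 619 − 1 = 618.
φ(12188729) = 6 × 28 × 96 × 618 = 9967104.

9967104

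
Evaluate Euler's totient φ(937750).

Prime factorization: 937750 = 2 · 5^3 · 11^2 · 31.
φ(2) = 2 − 1 = 1.
φ(5^3) = 5^2·(5−1) = 25·4 = 100.
φ(11^2) = 11^1·(11−1) = 11·10 = 110.
φ(31) = 31 − 1 = 30.
Since φ is multiplicative, φ(937750) = 1 · 100 · 110 · 30 = 330000.

330000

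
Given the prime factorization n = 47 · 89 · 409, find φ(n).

1651584

φ(47) = 47 − 1 = 46.
φ(89) = 89 − 1 = 88.
φ(409) = 409 − 1 = 408.
Since φ is multiplicative, φ(1710847) = 46 · 88 · 408 = 1651584.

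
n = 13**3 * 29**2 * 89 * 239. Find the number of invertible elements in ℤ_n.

34489238784

φ(39301937467) = 39301937467 · (1 − 1/13) · (1 − 1/29) · (1 − 1/89) · (1 − 1/239)
       = 39301937467 · 7037184/8019167 = 34489238784.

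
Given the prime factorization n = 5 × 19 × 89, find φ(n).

φ(5) = 5 − 1 = 4.
φ(19) = 19 − 1 = 18.
φ(89) = 89 − 1 = 88.
Multiply: 4 · 18 · 88 = 6336.

6336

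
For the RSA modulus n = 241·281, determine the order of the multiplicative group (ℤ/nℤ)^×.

67200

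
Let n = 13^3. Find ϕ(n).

2028

φ(2197) = 2197 · (1 − 1/13)
       = 2197 · 12/13 = 2028.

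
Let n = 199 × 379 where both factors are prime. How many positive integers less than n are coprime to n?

74844

φ(pq) = (p−1)(q−1) = 198 · 378 = 74844.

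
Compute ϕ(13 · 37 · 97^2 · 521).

φ(2357904809) = 2357904809 · (1 − 1/13) · (1 − 1/37) · (1 − 1/97) · (1 − 1/521)
       = 2357904809 · 21565440/24308297 = 2091847680.

2091847680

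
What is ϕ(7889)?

6468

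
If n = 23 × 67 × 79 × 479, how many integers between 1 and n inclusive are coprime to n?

φ(58312981) = 58312981 · (1 − 1/23) · (1 − 1/67) · (1 − 1/79) · (1 − 1/479)
       = 58312981 · 54136368/58312981 = 54136368.

54136368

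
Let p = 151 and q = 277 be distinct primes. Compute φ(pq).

41400

φ(pq) = (p−1)(q−1) = 150 · 276 = 41400.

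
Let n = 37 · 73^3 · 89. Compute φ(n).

1215523584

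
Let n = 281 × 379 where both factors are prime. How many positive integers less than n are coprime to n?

105840

φ(n) = (p − 1)(q − 1) = (281−1)(379−1) = 280·378 = 105840.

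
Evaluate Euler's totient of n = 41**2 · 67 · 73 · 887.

6904846080

φ(41^2) = 41^2 − 41^1 = 1681 − 41 = 1640.
φ(67) = 67 − 1 = 66.
φ(73) = 73 − 1 = 72.
φ(887) = 887 − 1 = 886.
φ(7292710877) = 1640 × 66 × 72 × 886 = 6904846080.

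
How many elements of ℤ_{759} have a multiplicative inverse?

440

759 = 3 · 11 · 23.
φ(759) = 759 · (1 − 1/3) · (1 − 1/11) · (1 − 1/23)
       = 759 · 440/759 = 440.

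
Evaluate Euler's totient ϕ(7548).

Factor 7548: 7548 = 2**2 * 3 * 17 * 37.
φ(2^2) = 2^2 − 2^1 = 4 − 2 = 2.
φ(3) = 3 − 1 = 2.
φ(17) = 17 − 1 = 16.
φ(37) = 37 − 1 = 36.
φ(7548) = 2 × 2 × 16 × 36 = 2304.

2304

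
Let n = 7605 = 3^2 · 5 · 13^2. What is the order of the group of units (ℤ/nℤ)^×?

φ(7605) = 7605 · (1 − 1/3) · (1 − 1/5) · (1 − 1/13)
       = 7605 · 96/195 = 3744.

3744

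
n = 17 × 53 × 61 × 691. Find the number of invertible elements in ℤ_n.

34444800

φ(17) = 17 − 1 = 16.
φ(53) = 53 − 1 = 52.
φ(61) = 61 − 1 = 60.
φ(691) = 691 − 1 = 690.
Since φ is multiplicative, φ(37978051) = 16 · 52 · 60 · 690 = 34444800.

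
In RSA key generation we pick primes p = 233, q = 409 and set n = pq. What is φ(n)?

φ(233) = 233 − 1 = 232.
φ(409) = 409 − 1 = 408.
φ(95297) = 232 × 408 = 94656.

94656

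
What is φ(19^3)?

φ(19^3) = 19^2·(19−1) = 361·18 = 6498.

6498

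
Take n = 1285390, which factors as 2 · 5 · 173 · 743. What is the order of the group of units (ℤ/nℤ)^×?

φ(2) = 2 − 1 = 1.
φ(5) = 5 − 1 = 4.
φ(173) = 173 − 1 = 172.
φ(743) = 743 − 1 = 742.
φ(1285390) = 1 × 4 × 172 × 742 = 510496.

510496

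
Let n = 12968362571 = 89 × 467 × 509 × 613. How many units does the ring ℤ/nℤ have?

φ(89) = 89 − 1 = 88.
φ(467) = 467 − 1 = 466.
φ(509) = 509 − 1 = 508.
φ(613) = 613 − 1 = 612.
Multiply: 88 · 466 · 508 · 612 = 12749223168.

12749223168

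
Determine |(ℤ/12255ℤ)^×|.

6048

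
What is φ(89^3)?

φ(704969) = 704969 · (1 − 1/89)
       = 704969 · 88/89 = 697048.

697048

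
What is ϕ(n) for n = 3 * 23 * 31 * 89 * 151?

17424000

φ(3) = 3 − 1 = 2.
φ(23) = 23 − 1 = 22.
φ(31) = 31 − 1 = 30.
φ(89) = 89 − 1 = 88.
φ(151) = 151 − 1 = 150.
Multiply: 2 · 22 · 30 · 88 · 150 = 17424000.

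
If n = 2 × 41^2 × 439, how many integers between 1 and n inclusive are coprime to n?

718320

φ(2) = 2 − 1 = 1.
φ(41^2) = 41^2 − 41^1 = 1681 − 41 = 1640.
φ(439) = 439 − 1 = 438.
Multiply: 1 · 1640 · 438 = 718320.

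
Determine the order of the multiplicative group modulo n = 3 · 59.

φ(177) = 177 · (1 − 1/3) · (1 − 1/59)
       = 177 · 116/177 = 116.

116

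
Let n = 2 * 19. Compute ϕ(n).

φ(2) = 2 − 1 = 1.
φ(19) = 19 − 1 = 18.
φ(38) = 1 × 18 = 18.

18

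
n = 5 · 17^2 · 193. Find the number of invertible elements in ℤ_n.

φ(278885) = 278885 · (1 − 1/5) · (1 − 1/17) · (1 − 1/193)
       = 278885 · 12288/16405 = 208896.

208896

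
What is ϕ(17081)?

15120

Factor 17081: 17081 = 19 * 29 * 31.
φ(19) = 19 − 1 = 18.
φ(29) = 29 − 1 = 28.
φ(31) = 31 − 1 = 30.
φ(17081) = 18 × 28 × 30 = 15120.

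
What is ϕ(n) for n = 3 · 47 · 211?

19320

φ(3) = 3 − 1 = 2.
φ(47) = 47 − 1 = 46.
φ(211) = 211 − 1 = 210.
Since φ is multiplicative, φ(29751) = 2 · 46 · 210 = 19320.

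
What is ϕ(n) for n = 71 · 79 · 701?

3822000

φ(3931909) = 3931909 · (1 − 1/71) · (1 − 1/79) · (1 − 1/701)
       = 3931909 · 3822000/3931909 = 3822000.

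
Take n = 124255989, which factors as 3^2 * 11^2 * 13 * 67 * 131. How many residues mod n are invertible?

φ(3^2) = 3^1·(3−1) = 3·2 = 6.
φ(11^2) = 11^2 − 11^1 = 121 − 11 = 110.
φ(13) = 13 − 1 = 12.
φ(67) = 67 − 1 = 66.
φ(131) = 131 − 1 = 130.
Since φ is multiplicative, φ(124255989) = 6 · 110 · 12 · 66 · 130 = 67953600.

67953600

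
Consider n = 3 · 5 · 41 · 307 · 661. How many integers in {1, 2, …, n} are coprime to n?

64627200

φ(124800105) = 124800105 · (1 − 1/3) · (1 − 1/5) · (1 − 1/41) · (1 − 1/307) · (1 − 1/661)
       = 124800105 · 64627200/124800105 = 64627200.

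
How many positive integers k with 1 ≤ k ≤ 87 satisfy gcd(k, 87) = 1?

Prime factorization: 87 = 3 * 29.
φ(87) = 87 · (1 − 1/3) · (1 − 1/29)
       = 87 · 56/87 = 56.

56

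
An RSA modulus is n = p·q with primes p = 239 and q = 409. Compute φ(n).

φ(n) = (p − 1)(q − 1) = (239−1)(409−1) = 238·408 = 97104.

97104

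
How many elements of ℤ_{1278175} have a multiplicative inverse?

1278175 = 5**2 · 29 · 41 · 43.
φ(5^2) = 5^1·(5−1) = 5·4 = 20.
φ(29) = 29 − 1 = 28.
φ(41) = 41 − 1 = 40.
φ(43) = 43 − 1 = 42.
Multiply: 20 · 28 · 40 · 42 = 940800.

940800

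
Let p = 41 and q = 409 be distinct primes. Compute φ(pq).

16320

For distinct primes, φ(pq) = (p−1)(q−1) = 40 × 408 = 16320.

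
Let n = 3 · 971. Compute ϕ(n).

1940

φ(2913) = 2913 · (1 − 1/3) · (1 − 1/971)
       = 2913 · 1940/2913 = 1940.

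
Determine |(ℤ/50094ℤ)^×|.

14520

Factor 50094: 50094 = 2 · 3^2 · 11^2 · 23.
φ(50094) = 50094 · (1 − 1/2) · (1 − 1/3) · (1 − 1/11) · (1 − 1/23)
       = 50094 · 440/1518 = 14520.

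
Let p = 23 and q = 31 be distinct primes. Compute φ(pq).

φ(n) = (p − 1)(q − 1) = (23−1)(31−1) = 22·30 = 660.

660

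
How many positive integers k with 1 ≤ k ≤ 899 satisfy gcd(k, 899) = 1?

840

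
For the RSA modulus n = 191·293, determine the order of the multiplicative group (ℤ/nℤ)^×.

55480

φ(55963) = 55963 · (1 − 1/191) · (1 − 1/293)
       = 55963 · 55480/55963 = 55480.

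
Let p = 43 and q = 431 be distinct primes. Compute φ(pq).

18060

For distinct primes, φ(pq) = (p−1)(q−1) = 42 × 430 = 18060.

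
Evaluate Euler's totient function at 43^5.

143589642

φ(43^5) = 43^4·(43−1) = 3418801·42 = 143589642.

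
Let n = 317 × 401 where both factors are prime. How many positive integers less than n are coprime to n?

φ(pq) = (p−1)(q−1) = 316 · 400 = 126400.

126400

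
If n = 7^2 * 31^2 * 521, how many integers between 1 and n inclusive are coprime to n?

20311200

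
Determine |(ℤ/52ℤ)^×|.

24

52 = 2^2 · 13.
φ(52) = 52 · (1 − 1/2) · (1 − 1/13)
       = 52 · 12/26 = 24.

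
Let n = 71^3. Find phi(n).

φ(357911) = 357911 · (1 − 1/71)
       = 357911 · 70/71 = 352870.

352870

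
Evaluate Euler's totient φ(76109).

63360

Prime factorization: 76109 = 11^2 · 17 · 37.
φ(76109) = 76109 · (1 − 1/11) · (1 − 1/17) · (1 − 1/37)
       = 76109 · 5760/6919 = 63360.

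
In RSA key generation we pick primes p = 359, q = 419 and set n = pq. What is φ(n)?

φ(n) = (p − 1)(q − 1) = (359−1)(419−1) = 358·418 = 149644.

149644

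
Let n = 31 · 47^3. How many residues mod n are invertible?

3048420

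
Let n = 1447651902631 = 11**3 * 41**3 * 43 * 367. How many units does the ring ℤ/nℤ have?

1250672068800

φ(11^3) = 11^3 − 11^2 = 1331 − 121 = 1210.
φ(41^3) = 41^2·(41−1) = 1681·40 = 67240.
φ(43) = 43 − 1 = 42.
φ(367) = 367 − 1 = 366.
Since φ is multiplicative, φ(1447651902631) = 1210 · 67240 · 42 · 366 = 1250672068800.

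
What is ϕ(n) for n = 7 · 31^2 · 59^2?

19094760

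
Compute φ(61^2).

φ(61^2) = 61^1·(61−1) = 61·60 = 3660.

3660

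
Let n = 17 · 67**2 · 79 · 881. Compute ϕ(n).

4856417280

φ(17) = 17 − 1 = 16.
φ(67^2) = 67^1·(67−1) = 67·66 = 4422.
φ(79) = 79 − 1 = 78.
φ(881) = 881 − 1 = 880.
Multiply: 16 · 4422 · 78 · 880 = 4856417280.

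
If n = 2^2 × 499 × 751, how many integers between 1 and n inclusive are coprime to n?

747000

φ(1498996) = 1498996 · (1 − 1/2) · (1 − 1/499) · (1 − 1/751)
       = 1498996 · 373500/749498 = 747000.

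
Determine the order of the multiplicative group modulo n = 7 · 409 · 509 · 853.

φ(7) = 7 − 1 = 6.
φ(409) = 409 − 1 = 408.
φ(509) = 509 − 1 = 508.
φ(853) = 853 − 1 = 852.
Since φ is multiplicative, φ(1243048751) = 6 · 408 · 508 · 852 = 1059533568.

1059533568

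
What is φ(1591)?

1512

1591 = 37 * 43.
φ(1591) = 1591 · (1 − 1/37) · (1 − 1/43)
       = 1591 · 1512/1591 = 1512.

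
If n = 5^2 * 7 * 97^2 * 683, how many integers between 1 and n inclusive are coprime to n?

φ(1124610725) = 1124610725 · (1 − 1/5) · (1 − 1/7) · (1 − 1/97) · (1 − 1/683)
       = 1124610725 · 1571328/2318785 = 762094080.

762094080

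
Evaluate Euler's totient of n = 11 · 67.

φ(737) = 737 · (1 − 1/11) · (1 − 1/67)
       = 737 · 660/737 = 660.

660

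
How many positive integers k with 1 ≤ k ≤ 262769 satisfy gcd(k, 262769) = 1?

215040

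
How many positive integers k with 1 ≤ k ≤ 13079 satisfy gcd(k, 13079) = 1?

Factor 13079: 13079 = 11 × 29 × 41.
φ(13079) = 13079 · (1 − 1/11) · (1 − 1/29) · (1 − 1/41)
       = 13079 · 11200/13079 = 11200.

11200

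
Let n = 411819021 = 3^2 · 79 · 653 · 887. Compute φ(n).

φ(3^2) = 3^2 − 3^1 = 9 − 3 = 6.
φ(79) = 79 − 1 = 78.
φ(653) = 653 − 1 = 652.
φ(887) = 887 − 1 = 886.
Multiply: 6 · 78 · 652 · 886 = 270350496.

270350496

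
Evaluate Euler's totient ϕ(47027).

First factor: 47027 = 31 · 37 · 41.
φ(47027) = 47027 · (1 − 1/31) · (1 − 1/37) · (1 − 1/41)
       = 47027 · 43200/47027 = 43200.

43200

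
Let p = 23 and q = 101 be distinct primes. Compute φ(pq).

2200

φ(23) = 23 − 1 = 22.
φ(101) = 101 − 1 = 100.
Since φ is multiplicative, φ(2323) = 22 · 100 = 2200.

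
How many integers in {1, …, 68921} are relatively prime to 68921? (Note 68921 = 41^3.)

67240

φ(41^3) = 41^2·(41−1) = 1681·40 = 67240.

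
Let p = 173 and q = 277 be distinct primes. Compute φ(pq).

47472

φ(173) = 173 − 1 = 172.
φ(277) = 277 − 1 = 276.
Since φ is multiplicative, φ(47921) = 172 · 276 = 47472.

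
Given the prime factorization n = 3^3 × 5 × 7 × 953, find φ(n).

411264

φ(900585) = 900585 · (1 − 1/3) · (1 − 1/5) · (1 − 1/7) · (1 − 1/953)
       = 900585 · 45696/100065 = 411264.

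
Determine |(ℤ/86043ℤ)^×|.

86043 = 3 * 23 * 29 * 43.
φ(86043) = 86043 · (1 − 1/3) · (1 − 1/23) · (1 − 1/29) · (1 − 1/43)
       = 86043 · 51744/86043 = 51744.

51744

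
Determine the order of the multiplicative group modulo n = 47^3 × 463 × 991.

46476211320

φ(47^3) = 47^2·(47−1) = 2209·46 = 101614.
φ(463) = 463 − 1 = 462.
φ(991) = 991 − 1 = 990.
Since φ is multiplicative, φ(47637418559) = 101614 · 462 · 990 = 46476211320.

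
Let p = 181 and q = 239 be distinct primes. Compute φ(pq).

φ(43259) = 43259 · (1 − 1/181) · (1 − 1/239)
       = 43259 · 42840/43259 = 42840.

42840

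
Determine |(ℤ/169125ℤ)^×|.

80000

Factor 169125: 169125 = 3 × 5**3 × 11 × 41.
φ(169125) = 169125 · (1 − 1/3) · (1 − 1/5) · (1 − 1/11) · (1 − 1/41)
       = 169125 · 3200/6765 = 80000.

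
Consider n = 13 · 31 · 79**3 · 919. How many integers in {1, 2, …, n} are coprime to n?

φ(182600444923) = 182600444923 · (1 − 1/13) · (1 − 1/31) · (1 − 1/79) · (1 − 1/919)
       = 182600444923 · 25777440/29258203 = 160877003040.

160877003040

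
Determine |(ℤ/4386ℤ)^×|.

1344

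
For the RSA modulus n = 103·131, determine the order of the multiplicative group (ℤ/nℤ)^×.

φ(pq) = (p−1)(q−1) = 102 · 130 = 13260.

13260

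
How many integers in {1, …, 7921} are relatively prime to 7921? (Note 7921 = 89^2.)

7832

φ(89^2) = 89^1·(89−1) = 89·88 = 7832.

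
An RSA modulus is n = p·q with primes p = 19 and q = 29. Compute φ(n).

504

φ(pq) = (p−1)(q−1) = 18 · 28 = 504.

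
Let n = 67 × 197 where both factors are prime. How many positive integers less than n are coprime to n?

For distinct primes, φ(pq) = (p−1)(q−1) = 66 × 196 = 12936.

12936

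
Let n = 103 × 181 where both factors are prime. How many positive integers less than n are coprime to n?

18360

φ(103) = 103 − 1 = 102.
φ(181) = 181 − 1 = 180.
Since φ is multiplicative, φ(18643) = 102 · 180 = 18360.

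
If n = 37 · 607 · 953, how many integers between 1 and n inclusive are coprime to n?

20768832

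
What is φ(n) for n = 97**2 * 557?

5177472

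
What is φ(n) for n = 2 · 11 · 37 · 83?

29520

φ(67562) = 67562 · (1 − 1/2) · (1 − 1/11) · (1 − 1/37) · (1 − 1/83)
       = 67562 · 29520/67562 = 29520.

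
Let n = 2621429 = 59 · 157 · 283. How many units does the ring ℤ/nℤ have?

2551536

φ(59) = 59 − 1 = 58.
φ(157) = 157 − 1 = 156.
φ(283) = 283 − 1 = 282.
Since φ is multiplicative, φ(2621429) = 58 · 156 · 282 = 2551536.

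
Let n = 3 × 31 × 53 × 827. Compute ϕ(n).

2577120

φ(4076283) = 4076283 · (1 − 1/3) · (1 − 1/31) · (1 − 1/53) · (1 − 1/827)
       = 4076283 · 2577120/4076283 = 2577120.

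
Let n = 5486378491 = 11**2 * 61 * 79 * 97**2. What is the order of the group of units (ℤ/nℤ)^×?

4793817600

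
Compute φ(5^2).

φ(5^2) = 5^2 − 5^1 = 25 − 5 = 20.

20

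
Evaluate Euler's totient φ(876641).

762048

First factor: 876641 = 19 · 29 · 37 · 43.
φ(876641) = 876641 · (1 − 1/19) · (1 − 1/29) · (1 − 1/37) · (1 − 1/43)
       = 876641 · 762048/876641 = 762048.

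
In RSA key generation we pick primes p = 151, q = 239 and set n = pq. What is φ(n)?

35700

φ(n) = (p − 1)(q − 1) = (151−1)(239−1) = 150·238 = 35700.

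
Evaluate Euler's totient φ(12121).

10560

12121 = 17 · 23 · 31.
φ(12121) = 12121 · (1 − 1/17) · (1 − 1/23) · (1 − 1/31)
       = 12121 · 10560/12121 = 10560.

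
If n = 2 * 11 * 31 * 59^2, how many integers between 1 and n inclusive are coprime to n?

φ(2374042) = 2374042 · (1 − 1/2) · (1 − 1/11) · (1 − 1/31) · (1 − 1/59)
       = 2374042 · 17400/40238 = 1026600.

1026600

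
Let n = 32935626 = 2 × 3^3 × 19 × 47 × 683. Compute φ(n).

10164528

φ(32935626) = 32935626 · (1 − 1/2) · (1 − 1/3) · (1 − 1/19) · (1 − 1/47) · (1 − 1/683)
       = 32935626 · 1129392/3659514 = 10164528.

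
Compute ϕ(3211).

Factor 3211: 3211 = 13**2 · 19.
φ(13^2) = 13^1·(13−1) = 13·12 = 156.
φ(19) = 19 − 1 = 18.
Multiply: 156 · 18 = 2808.

2808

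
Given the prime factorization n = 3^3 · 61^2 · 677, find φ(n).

44534880

φ(68016159) = 68016159 · (1 − 1/3) · (1 − 1/61) · (1 − 1/677)
       = 68016159 · 81120/123891 = 44534880.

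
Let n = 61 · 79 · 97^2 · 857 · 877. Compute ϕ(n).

32678844456960

φ(34078526641919) = 34078526641919 · (1 − 1/61) · (1 − 1/79) · (1 − 1/97) · (1 − 1/857) · (1 − 1/877)
       = 34078526641919 · 336895303680/351325016927 = 32678844456960.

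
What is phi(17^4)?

78608

φ(83521) = 83521 · (1 − 1/17)
       = 83521 · 16/17 = 78608.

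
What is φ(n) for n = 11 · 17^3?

46240

φ(54043) = 54043 · (1 − 1/11) · (1 − 1/17)
       = 54043 · 160/187 = 46240.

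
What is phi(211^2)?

44310

φ(211^2) = 211^1·(211−1) = 211·210 = 44310.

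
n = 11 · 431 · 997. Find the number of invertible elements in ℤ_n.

φ(4726777) = 4726777 · (1 − 1/11) · (1 − 1/431) · (1 − 1/997)
       = 4726777 · 4282800/4726777 = 4282800.

4282800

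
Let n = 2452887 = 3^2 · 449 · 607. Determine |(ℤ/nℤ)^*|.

1628928

φ(2452887) = 2452887 · (1 − 1/3) · (1 − 1/449) · (1 − 1/607)
       = 2452887 · 542976/817629 = 1628928.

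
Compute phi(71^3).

352870

φ(357911) = 357911 · (1 − 1/71)
       = 357911 · 70/71 = 352870.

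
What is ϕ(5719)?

4536

Prime factorization: 5719 = 7 * 19 * 43.
φ(7) = 7 − 1 = 6.
φ(19) = 19 − 1 = 18.
φ(43) = 43 − 1 = 42.
φ(5719) = 6 × 18 × 42 = 4536.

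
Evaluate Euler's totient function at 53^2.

2756

φ(2809) = 2809 · (1 − 1/53)
       = 2809 · 52/53 = 2756.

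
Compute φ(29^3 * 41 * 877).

825121920

φ(876955273) = 876955273 · (1 − 1/29) · (1 − 1/41) · (1 − 1/877)
       = 876955273 · 981120/1042753 = 825121920.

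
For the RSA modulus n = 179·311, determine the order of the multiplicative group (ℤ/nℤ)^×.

φ(n) = (p − 1)(q − 1) = (179−1)(311−1) = 178·310 = 55180.

55180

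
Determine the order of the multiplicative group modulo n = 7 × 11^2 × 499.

328680

φ(7) = 7 − 1 = 6.
φ(11^2) = 11^2 − 11^1 = 121 − 11 = 110.
φ(499) = 499 − 1 = 498.
Multiply: 6 · 110 · 498 = 328680.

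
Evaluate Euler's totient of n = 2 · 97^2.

9312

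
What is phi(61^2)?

φ(61^2) = 61^2 − 61^1 = 3721 − 61 = 3660.

3660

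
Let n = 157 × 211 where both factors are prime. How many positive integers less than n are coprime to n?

32760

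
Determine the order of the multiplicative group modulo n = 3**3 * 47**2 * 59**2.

133170552

φ(3^3) = 3^3 − 3^2 = 27 − 9 = 18.
φ(47^2) = 47^1·(47−1) = 47·46 = 2162.
φ(59^2) = 59^2 − 59^1 = 3481 − 59 = 3422.
Since φ is multiplicative, φ(207617283) = 18 · 2162 · 3422 = 133170552.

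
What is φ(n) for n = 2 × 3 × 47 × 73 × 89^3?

4617245952

φ(14512491834) = 14512491834 · (1 − 1/2) · (1 − 1/3) · (1 − 1/47) · (1 − 1/73) · (1 − 1/89)
       = 14512491834 · 582912/1832154 = 4617245952.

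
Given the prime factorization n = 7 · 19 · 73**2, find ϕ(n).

φ(708757) = 708757 · (1 − 1/7) · (1 − 1/19) · (1 − 1/73)
       = 708757 · 7776/9709 = 567648.

567648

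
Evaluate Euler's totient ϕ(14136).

4320

14136 = 2^3 · 3 · 19 · 31.
φ(14136) = 14136 · (1 − 1/2) · (1 − 1/3) · (1 − 1/19) · (1 − 1/31)
       = 14136 · 1080/3534 = 4320.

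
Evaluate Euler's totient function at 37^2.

φ(37^2) = 37^2 − 37^1 = 1369 − 37 = 1332.

1332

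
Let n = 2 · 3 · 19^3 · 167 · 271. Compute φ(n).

582480720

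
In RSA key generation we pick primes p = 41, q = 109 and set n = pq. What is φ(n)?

4320

φ(pq) = (p−1)(q−1) = 40 · 108 = 4320.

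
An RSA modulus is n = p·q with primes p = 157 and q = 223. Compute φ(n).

34632

φ(157) = 157 − 1 = 156.
φ(223) = 223 − 1 = 222.
φ(35011) = 156 × 222 = 34632.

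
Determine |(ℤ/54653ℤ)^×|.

Factor 54653: 54653 = 31 · 41 · 43.
φ(54653) = 54653 · (1 − 1/31) · (1 − 1/41) · (1 − 1/43)
       = 54653 · 50400/54653 = 50400.

50400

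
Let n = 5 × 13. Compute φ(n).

φ(5) = 5 − 1 = 4.
φ(13) = 13 − 1 = 12.
φ(65) = 4 × 12 = 48.

48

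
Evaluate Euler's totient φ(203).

Prime factorization: 203 = 7 × 29.
φ(203) = 203 · (1 − 1/7) · (1 − 1/29)
       = 203 · 168/203 = 168.

168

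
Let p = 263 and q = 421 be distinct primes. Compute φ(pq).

110040

φ(110723) = 110723 · (1 − 1/263) · (1 − 1/421)
       = 110723 · 110040/110723 = 110040.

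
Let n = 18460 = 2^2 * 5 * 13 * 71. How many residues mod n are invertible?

6720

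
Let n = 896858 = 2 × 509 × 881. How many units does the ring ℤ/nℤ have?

447040

φ(2) = 2 − 1 = 1.
φ(509) = 509 − 1 = 508.
φ(881) = 881 − 1 = 880.
φ(896858) = 1 × 508 × 880 = 447040.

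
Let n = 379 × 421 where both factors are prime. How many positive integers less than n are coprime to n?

φ(159559) = 159559 · (1 − 1/379) · (1 − 1/421)
       = 159559 · 158760/159559 = 158760.

158760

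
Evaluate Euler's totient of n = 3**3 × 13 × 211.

φ(3^3) = 3^2·(3−1) = 9·2 = 18.
φ(13) = 13 − 1 = 12.
φ(211) = 211 − 1 = 210.
Since φ is multiplicative, φ(74061) = 18 · 12 · 210 = 45360.

45360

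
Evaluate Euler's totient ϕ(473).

420

Factor 473: 473 = 11 · 43.
φ(473) = 473 · (1 − 1/11) · (1 − 1/43)
       = 473 · 420/473 = 420.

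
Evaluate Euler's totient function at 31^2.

φ(31^2) = 31^2 − 31^1 = 961 − 31 = 930.

930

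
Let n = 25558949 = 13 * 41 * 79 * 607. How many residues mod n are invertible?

φ(13) = 13 − 1 = 12.
φ(41) = 41 − 1 = 40.
φ(79) = 79 − 1 = 78.
φ(607) = 607 − 1 = 606.
Since φ is multiplicative, φ(25558949) = 12 · 40 · 78 · 606 = 22688640.

22688640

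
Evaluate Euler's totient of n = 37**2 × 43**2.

2405592

φ(2531281) = 2531281 · (1 − 1/37) · (1 − 1/43)
       = 2531281 · 1512/1591 = 2405592.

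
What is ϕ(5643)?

5643 = 3**3 × 11 × 19.
φ(3^3) = 3^3 − 3^2 = 27 − 9 = 18.
φ(11) = 11 − 1 = 10.
φ(19) = 19 − 1 = 18.
Multiply: 18 · 10 · 18 = 3240.

3240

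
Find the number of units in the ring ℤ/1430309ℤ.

1270080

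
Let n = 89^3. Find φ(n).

697048

φ(89^3) = 89^3 − 89^2 = 704969 − 7921 = 697048.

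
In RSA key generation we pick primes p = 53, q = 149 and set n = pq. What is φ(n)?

For distinct primes, φ(pq) = (p−1)(q−1) = 52 × 148 = 7696.

7696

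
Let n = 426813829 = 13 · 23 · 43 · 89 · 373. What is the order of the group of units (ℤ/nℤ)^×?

362976768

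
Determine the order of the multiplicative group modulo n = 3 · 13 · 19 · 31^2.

φ(712101) = 712101 · (1 − 1/3) · (1 − 1/13) · (1 − 1/19) · (1 − 1/31)
       = 712101 · 12960/22971 = 401760.

401760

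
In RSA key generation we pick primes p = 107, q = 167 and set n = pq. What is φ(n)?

17596

φ(pq) = (p−1)(q−1) = 106 · 166 = 17596.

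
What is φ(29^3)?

23548

φ(29^3) = 29^3 − 29^2 = 24389 − 841 = 23548.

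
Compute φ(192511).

166320

Factor 192511: 192511 = 11**2 × 37 × 43.
φ(192511) = 192511 · (1 − 1/11) · (1 − 1/37) · (1 − 1/43)
       = 192511 · 15120/17501 = 166320.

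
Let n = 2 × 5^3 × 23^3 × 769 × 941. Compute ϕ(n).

840170496000

φ(2201098510750) = 2201098510750 · (1 − 1/2) · (1 − 1/5) · (1 − 1/23) · (1 − 1/769) · (1 − 1/941)
       = 2201098510750 · 63528960/166434670 = 840170496000.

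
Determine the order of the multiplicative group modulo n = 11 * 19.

180

φ(11) = 11 − 1 = 10.
φ(19) = 19 − 1 = 18.
Multiply: 10 · 18 = 180.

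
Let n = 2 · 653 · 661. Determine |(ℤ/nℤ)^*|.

φ(863266) = 863266 · (1 − 1/2) · (1 − 1/653) · (1 − 1/661)
       = 863266 · 430320/863266 = 430320.

430320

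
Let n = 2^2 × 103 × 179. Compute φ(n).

φ(2^2) = 2^1·(2−1) = 2·1 = 2.
φ(103) = 103 − 1 = 102.
φ(179) = 179 − 1 = 178.
Since φ is multiplicative, φ(73748) = 2 · 102 · 178 = 36312.

36312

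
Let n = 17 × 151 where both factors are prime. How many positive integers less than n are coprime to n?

2400

φ(pq) = (p−1)(q−1) = 16 · 150 = 2400.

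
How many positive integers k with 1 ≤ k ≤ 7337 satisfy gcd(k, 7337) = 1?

Prime factorization: 7337 = 11 * 23 * 29.
φ(7337) = 7337 · (1 − 1/11) · (1 − 1/23) · (1 − 1/29)
       = 7337 · 6160/7337 = 6160.

6160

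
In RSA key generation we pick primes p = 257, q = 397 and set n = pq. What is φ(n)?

101376

φ(102029) = 102029 · (1 − 1/257) · (1 − 1/397)
       = 102029 · 101376/102029 = 101376.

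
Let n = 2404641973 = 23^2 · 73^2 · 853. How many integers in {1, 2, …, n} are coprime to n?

2265924672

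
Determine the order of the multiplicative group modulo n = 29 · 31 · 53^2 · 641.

1481625600

φ(29) = 29 − 1 = 28.
φ(31) = 31 − 1 = 30.
φ(53^2) = 53^2 − 53^1 = 2809 − 53 = 2756.
φ(641) = 641 − 1 = 640.
Multiply: 28 · 30 · 2756 · 640 = 1481625600.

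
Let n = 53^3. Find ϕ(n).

φ(148877) = 148877 · (1 − 1/53)
       = 148877 · 52/53 = 146068.

146068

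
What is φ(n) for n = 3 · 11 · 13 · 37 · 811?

6998400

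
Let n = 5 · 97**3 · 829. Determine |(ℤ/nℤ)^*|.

2991610368

φ(5) = 5 − 1 = 4.
φ(97^3) = 97^2·(97−1) = 9409·96 = 903264.
φ(829) = 829 − 1 = 828.
Multiply: 4 · 903264 · 828 = 2991610368.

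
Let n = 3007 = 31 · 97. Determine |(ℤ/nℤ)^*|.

φ(31) = 31 − 1 = 30.
φ(97) = 97 − 1 = 96.
Since φ is multiplicative, φ(3007) = 30 · 96 = 2880.

2880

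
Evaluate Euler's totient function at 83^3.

564898

φ(571787) = 571787 · (1 − 1/83)
       = 571787 · 82/83 = 564898.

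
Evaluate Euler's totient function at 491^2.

240590

φ(241081) = 241081 · (1 − 1/491)
       = 241081 · 490/491 = 240590.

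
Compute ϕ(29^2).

φ(29^2) = 29^1·(29−1) = 29·28 = 812.

812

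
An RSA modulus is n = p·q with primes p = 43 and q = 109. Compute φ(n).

4536

φ(n) = (p − 1)(q − 1) = (43−1)(109−1) = 42·108 = 4536.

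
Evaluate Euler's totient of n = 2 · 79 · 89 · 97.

658944

φ(2) = 2 − 1 = 1.
φ(79) = 79 − 1 = 78.
φ(89) = 89 − 1 = 88.
φ(97) = 97 − 1 = 96.
Multiply: 1 · 78 · 88 · 96 = 658944.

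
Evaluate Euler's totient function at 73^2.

φ(5329) = 5329 · (1 − 1/73)
       = 5329 · 72/73 = 5256.

5256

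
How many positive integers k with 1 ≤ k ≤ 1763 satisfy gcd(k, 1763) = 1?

1680

Factor 1763: 1763 = 41 · 43.
φ(41) = 41 − 1 = 40.
φ(43) = 43 − 1 = 42.
φ(1763) = 40 × 42 = 1680.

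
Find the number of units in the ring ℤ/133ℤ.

108

First factor: 133 = 7 · 19.
φ(7) = 7 − 1 = 6.
φ(19) = 19 − 1 = 18.
Multiply: 6 · 18 = 108.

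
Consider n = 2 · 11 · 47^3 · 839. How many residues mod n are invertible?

851525320

φ(2) = 2 − 1 = 1.
φ(11) = 11 − 1 = 10.
φ(47^3) = 47^3 − 47^2 = 103823 − 2209 = 101614.
φ(839) = 839 − 1 = 838.
φ(1916364934) = 1 × 10 × 101614 × 838 = 851525320.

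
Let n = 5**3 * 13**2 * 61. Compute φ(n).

936000

φ(5^3) = 5^3 − 5^2 = 125 − 25 = 100.
φ(13^2) = 13^2 − 13^1 = 169 − 13 = 156.
φ(61) = 61 − 1 = 60.
Multiply: 100 · 156 · 60 = 936000.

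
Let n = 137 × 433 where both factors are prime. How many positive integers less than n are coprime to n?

φ(137) = 137 − 1 = 136.
φ(433) = 433 − 1 = 432.
Multiply: 136 · 432 = 58752.

58752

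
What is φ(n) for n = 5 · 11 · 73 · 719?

2067840

φ(5) = 5 − 1 = 4.
φ(11) = 11 − 1 = 10.
φ(73) = 73 − 1 = 72.
φ(719) = 719 − 1 = 718.
φ(2886785) = 4 × 10 × 72 × 718 = 2067840.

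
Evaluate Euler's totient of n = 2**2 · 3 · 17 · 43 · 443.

φ(2^2) = 2^1·(2−1) = 2·1 = 2.
φ(3) = 3 − 1 = 2.
φ(17) = 17 − 1 = 16.
φ(43) = 43 − 1 = 42.
φ(443) = 443 − 1 = 442.
Since φ is multiplicative, φ(3885996) = 2 · 2 · 16 · 42 · 442 = 1188096.

1188096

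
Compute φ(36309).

Factor 36309: 36309 = 3 × 7**2 × 13 × 19.
φ(3) = 3 − 1 = 2.
φ(7^2) = 7^1·(7−1) = 7·6 = 42.
φ(13) = 13 − 1 = 12.
φ(19) = 19 − 1 = 18.
φ(36309) = 2 × 42 × 12 × 18 = 18144.

18144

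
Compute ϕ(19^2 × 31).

φ(11191) = 11191 · (1 − 1/19) · (1 − 1/31)
       = 11191 · 540/589 = 10260.

10260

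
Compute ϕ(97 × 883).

84672

φ(97) = 97 − 1 = 96.
φ(883) = 883 − 1 = 882.
Multiply: 96 · 882 = 84672.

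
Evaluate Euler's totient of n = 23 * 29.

φ(23) = 23 − 1 = 22.
φ(29) = 29 − 1 = 28.
φ(667) = 22 × 28 = 616.

616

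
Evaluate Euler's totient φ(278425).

Prime factorization: 278425 = 5^2 · 7 · 37 · 43.
φ(278425) = 278425 · (1 − 1/5) · (1 − 1/7) · (1 − 1/37) · (1 − 1/43)
       = 278425 · 36288/55685 = 181440.

181440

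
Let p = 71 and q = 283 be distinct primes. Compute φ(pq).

19740

φ(n) = (p − 1)(q − 1) = (71−1)(283−1) = 70·282 = 19740.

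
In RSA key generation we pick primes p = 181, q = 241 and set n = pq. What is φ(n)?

43200

For distinct primes, φ(pq) = (p−1)(q−1) = 180 × 240 = 43200.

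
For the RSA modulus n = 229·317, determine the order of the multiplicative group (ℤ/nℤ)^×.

72048

φ(pq) = (p−1)(q−1) = 228 · 316 = 72048.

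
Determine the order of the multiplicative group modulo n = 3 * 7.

12

φ(21) = 21 · (1 − 1/3) · (1 − 1/7)
       = 21 · 12/21 = 12.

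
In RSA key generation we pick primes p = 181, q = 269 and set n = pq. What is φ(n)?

48240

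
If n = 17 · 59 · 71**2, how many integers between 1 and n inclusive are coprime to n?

4612160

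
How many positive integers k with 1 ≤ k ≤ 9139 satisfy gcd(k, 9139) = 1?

Prime factorization: 9139 = 13 * 19 * 37.
φ(13) = 13 − 1 = 12.
φ(19) = 19 − 1 = 18.
φ(37) = 37 − 1 = 36.
Since φ is multiplicative, φ(9139) = 12 · 18 · 36 = 7776.

7776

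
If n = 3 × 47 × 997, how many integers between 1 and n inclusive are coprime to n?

91632

φ(140577) = 140577 · (1 − 1/3) · (1 − 1/47) · (1 − 1/997)
       = 140577 · 91632/140577 = 91632.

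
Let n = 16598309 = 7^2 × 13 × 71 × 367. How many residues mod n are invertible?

φ(16598309) = 16598309 · (1 − 1/7) · (1 − 1/13) · (1 − 1/71) · (1 − 1/367)
       = 16598309 · 1844640/2371187 = 12912480.

12912480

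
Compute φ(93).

60

First factor: 93 = 3 · 31.
φ(93) = 93 · (1 − 1/3) · (1 − 1/31)
       = 93 · 60/93 = 60.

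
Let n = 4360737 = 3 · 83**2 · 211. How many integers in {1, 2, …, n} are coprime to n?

φ(3) = 3 − 1 = 2.
φ(83^2) = 83^2 − 83^1 = 6889 − 83 = 6806.
φ(211) = 211 − 1 = 210.
Since φ is multiplicative, φ(4360737) = 2 · 6806 · 210 = 2858520.

2858520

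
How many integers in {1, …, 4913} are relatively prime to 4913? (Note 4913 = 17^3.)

4624

φ(17^3) = 17^2·(17−1) = 289·16 = 4624.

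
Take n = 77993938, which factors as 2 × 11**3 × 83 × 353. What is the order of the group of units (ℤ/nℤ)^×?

φ(77993938) = 77993938 · (1 − 1/2) · (1 − 1/11) · (1 − 1/83) · (1 − 1/353)
       = 77993938 · 288640/644578 = 34925440.

34925440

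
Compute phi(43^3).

φ(43^3) = 43^3 − 43^2 = 79507 − 1849 = 77658.

77658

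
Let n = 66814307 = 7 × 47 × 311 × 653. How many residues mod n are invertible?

55785120

φ(66814307) = 66814307 · (1 − 1/7) · (1 − 1/47) · (1 − 1/311) · (1 − 1/653)
       = 66814307 · 55785120/66814307 = 55785120.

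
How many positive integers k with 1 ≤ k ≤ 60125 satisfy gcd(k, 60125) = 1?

43200

60125 = 5^3 * 13 * 37.
φ(5^3) = 5^2·(5−1) = 25·4 = 100.
φ(13) = 13 − 1 = 12.
φ(37) = 37 − 1 = 36.
Multiply: 100 · 12 · 36 = 43200.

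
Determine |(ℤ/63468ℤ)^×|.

20160

Factor 63468: 63468 = 2^2 * 3^2 * 41 * 43.
φ(2^2) = 2^1·(2−1) = 2·1 = 2.
φ(3^2) = 3^1·(3−1) = 3·2 = 6.
φ(41) = 41 − 1 = 40.
φ(43) = 43 − 1 = 42.
Multiply: 2 · 6 · 40 · 42 = 20160.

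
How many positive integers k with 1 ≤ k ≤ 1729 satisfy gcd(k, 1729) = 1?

1296

1729 = 7 × 13 × 19.
φ(1729) = 1729 · (1 − 1/7) · (1 − 1/13) · (1 − 1/19)
       = 1729 · 1296/1729 = 1296.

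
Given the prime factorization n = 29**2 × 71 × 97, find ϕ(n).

5456640

φ(5791967) = 5791967 · (1 − 1/29) · (1 − 1/71) · (1 − 1/97)
       = 5791967 · 188160/199723 = 5456640.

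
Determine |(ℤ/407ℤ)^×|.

360

Prime factorization: 407 = 11 × 37.
φ(11) = 11 − 1 = 10.
φ(37) = 37 − 1 = 36.
Multiply: 10 · 36 = 360.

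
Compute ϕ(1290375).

1290375 = 3^2 * 5^3 * 31 * 37.
φ(1290375) = 1290375 · (1 − 1/3) · (1 − 1/5) · (1 − 1/31) · (1 − 1/37)
       = 1290375 · 8640/17205 = 648000.

648000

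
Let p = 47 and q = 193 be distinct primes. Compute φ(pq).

φ(pq) = (p−1)(q−1) = 46 · 192 = 8832.

8832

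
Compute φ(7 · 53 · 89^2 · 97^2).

22754654208

φ(27650143619) = 27650143619 · (1 − 1/7) · (1 − 1/53) · (1 − 1/89) · (1 − 1/97)
       = 27650143619 · 2635776/3202843 = 22754654208.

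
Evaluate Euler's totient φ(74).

36

Prime factorization: 74 = 2 · 37.
φ(2) = 2 − 1 = 1.
φ(37) = 37 − 1 = 36.
Multiply: 1 · 36 = 36.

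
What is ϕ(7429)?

6336

Prime factorization: 7429 = 17 * 19 * 23.
φ(7429) = 7429 · (1 − 1/17) · (1 − 1/19) · (1 − 1/23)
       = 7429 · 6336/7429 = 6336.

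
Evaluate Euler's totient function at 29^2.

φ(29^2) = 29^2 − 29^1 = 841 − 29 = 812.

812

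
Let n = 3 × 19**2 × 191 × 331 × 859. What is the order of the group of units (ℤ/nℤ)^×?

36796874400

φ(3) = 3 − 1 = 2.
φ(19^2) = 19^2 − 19^1 = 361 − 19 = 342.
φ(191) = 191 − 1 = 190.
φ(331) = 331 − 1 = 330.
φ(859) = 859 − 1 = 858.
Multiply: 2 · 342 · 190 · 330 · 858 = 36796874400.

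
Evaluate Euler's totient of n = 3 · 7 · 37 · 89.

φ(69153) = 69153 · (1 − 1/3) · (1 − 1/7) · (1 − 1/37) · (1 − 1/89)
       = 69153 · 38016/69153 = 38016.

38016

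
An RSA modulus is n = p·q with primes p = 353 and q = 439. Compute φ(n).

154176

For distinct primes, φ(pq) = (p−1)(q−1) = 352 × 438 = 154176.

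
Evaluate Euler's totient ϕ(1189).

1189 = 29 · 41.
φ(29) = 29 − 1 = 28.
φ(41) = 41 − 1 = 40.
φ(1189) = 28 × 40 = 1120.

1120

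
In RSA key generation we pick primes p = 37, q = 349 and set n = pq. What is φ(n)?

φ(37) = 37 − 1 = 36.
φ(349) = 349 − 1 = 348.
φ(12913) = 36 × 348 = 12528.

12528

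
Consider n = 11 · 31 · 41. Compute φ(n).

12000

φ(13981) = 13981 · (1 − 1/11) · (1 − 1/31) · (1 − 1/41)
       = 13981 · 12000/13981 = 12000.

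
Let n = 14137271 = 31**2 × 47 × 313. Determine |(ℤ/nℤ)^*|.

13347360

φ(14137271) = 14137271 · (1 − 1/31) · (1 − 1/47) · (1 − 1/313)
       = 14137271 · 430560/456041 = 13347360.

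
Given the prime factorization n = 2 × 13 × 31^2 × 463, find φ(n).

5155920

φ(11568518) = 11568518 · (1 − 1/2) · (1 − 1/13) · (1 − 1/31) · (1 − 1/463)
       = 11568518 · 166320/373178 = 5155920.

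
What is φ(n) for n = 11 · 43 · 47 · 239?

φ(5313209) = 5313209 · (1 − 1/11) · (1 − 1/43) · (1 − 1/47) · (1 − 1/239)
       = 5313209 · 4598160/5313209 = 4598160.

4598160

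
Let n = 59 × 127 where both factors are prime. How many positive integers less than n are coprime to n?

7308

φ(7493) = 7493 · (1 − 1/59) · (1 − 1/127)
       = 7493 · 7308/7493 = 7308.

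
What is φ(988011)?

988011 = 3**3 * 23 * 37 * 43.
φ(988011) = 988011 · (1 − 1/3) · (1 − 1/23) · (1 − 1/37) · (1 − 1/43)
       = 988011 · 66528/109779 = 598752.

598752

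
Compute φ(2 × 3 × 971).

φ(5826) = 5826 · (1 − 1/2) · (1 − 1/3) · (1 − 1/971)
       = 5826 · 1940/5826 = 1940.

1940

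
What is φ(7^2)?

42

φ(7^2) = 7^2 − 7^1 = 49 − 7 = 42.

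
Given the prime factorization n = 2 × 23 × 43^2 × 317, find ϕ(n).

12555312

φ(2) = 2 − 1 = 1.
φ(23) = 23 − 1 = 22.
φ(43^2) = 43^1·(43−1) = 43·42 = 1806.
φ(317) = 317 − 1 = 316.
Since φ is multiplicative, φ(26962118) = 1 · 22 · 1806 · 316 = 12555312.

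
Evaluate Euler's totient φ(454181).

332640

454181 = 7**2 · 13 · 23 · 31.
φ(7^2) = 7^1·(7−1) = 7·6 = 42.
φ(13) = 13 − 1 = 12.
φ(23) = 23 − 1 = 22.
φ(31) = 31 − 1 = 30.
Multiply: 42 · 12 · 22 · 30 = 332640.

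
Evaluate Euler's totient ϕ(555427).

Prime factorization: 555427 = 19 * 23 * 31 * 41.
φ(555427) = 555427 · (1 − 1/19) · (1 − 1/23) · (1 − 1/31) · (1 − 1/41)
       = 555427 · 475200/555427 = 475200.

475200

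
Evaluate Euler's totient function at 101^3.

1020100

φ(1030301) = 1030301 · (1 − 1/101)
       = 1030301 · 100/101 = 1020100.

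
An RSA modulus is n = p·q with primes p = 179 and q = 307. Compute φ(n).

φ(179) = 179 − 1 = 178.
φ(307) = 307 − 1 = 306.
Since φ is multiplicative, φ(54953) = 178 · 306 = 54468.

54468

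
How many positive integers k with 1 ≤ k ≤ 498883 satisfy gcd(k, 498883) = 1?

Prime factorization: 498883 = 7 × 11^2 × 19 × 31.
φ(7) = 7 − 1 = 6.
φ(11^2) = 11^2 − 11^1 = 121 − 11 = 110.
φ(19) = 19 − 1 = 18.
φ(31) = 31 − 1 = 30.
Multiply: 6 · 110 · 18 · 30 = 356400.

356400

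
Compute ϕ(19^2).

φ(19^2) = 19^2 − 19^1 = 361 − 19 = 342.

342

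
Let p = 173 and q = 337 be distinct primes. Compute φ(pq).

57792

For distinct primes, φ(pq) = (p−1)(q−1) = 172 × 336 = 57792.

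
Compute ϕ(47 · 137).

6256

φ(6439) = 6439 · (1 − 1/47) · (1 − 1/137)
       = 6439 · 6256/6439 = 6256.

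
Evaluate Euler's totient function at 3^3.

φ(27) = 27 · (1 − 1/3)
       = 27 · 2/3 = 18.

18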